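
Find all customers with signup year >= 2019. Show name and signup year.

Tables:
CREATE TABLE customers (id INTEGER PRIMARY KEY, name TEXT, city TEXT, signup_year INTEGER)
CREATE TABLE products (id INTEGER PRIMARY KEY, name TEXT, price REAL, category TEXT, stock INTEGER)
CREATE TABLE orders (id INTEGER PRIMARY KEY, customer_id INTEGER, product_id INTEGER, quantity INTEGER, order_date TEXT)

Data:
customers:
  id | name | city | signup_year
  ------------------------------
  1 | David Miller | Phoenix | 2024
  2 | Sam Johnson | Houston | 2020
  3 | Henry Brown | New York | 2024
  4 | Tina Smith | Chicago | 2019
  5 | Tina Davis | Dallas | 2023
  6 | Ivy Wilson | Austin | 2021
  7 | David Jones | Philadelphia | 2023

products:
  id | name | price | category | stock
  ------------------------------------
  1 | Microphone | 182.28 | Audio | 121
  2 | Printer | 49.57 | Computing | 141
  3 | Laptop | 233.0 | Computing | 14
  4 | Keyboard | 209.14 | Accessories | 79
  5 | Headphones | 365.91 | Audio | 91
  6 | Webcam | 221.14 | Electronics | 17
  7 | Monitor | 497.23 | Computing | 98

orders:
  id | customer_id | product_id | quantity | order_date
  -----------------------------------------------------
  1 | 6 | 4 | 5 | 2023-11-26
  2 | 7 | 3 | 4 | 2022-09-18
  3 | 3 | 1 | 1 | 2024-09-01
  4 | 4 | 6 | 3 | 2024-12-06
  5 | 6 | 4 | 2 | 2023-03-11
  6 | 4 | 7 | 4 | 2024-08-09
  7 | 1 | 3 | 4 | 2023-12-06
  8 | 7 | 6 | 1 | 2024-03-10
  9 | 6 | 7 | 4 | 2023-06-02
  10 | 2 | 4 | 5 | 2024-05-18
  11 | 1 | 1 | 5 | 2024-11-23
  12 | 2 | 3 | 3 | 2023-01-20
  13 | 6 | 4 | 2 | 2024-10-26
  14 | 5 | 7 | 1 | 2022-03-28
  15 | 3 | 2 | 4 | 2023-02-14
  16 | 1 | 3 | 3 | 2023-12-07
SELECT name, signup_year FROM customers WHERE signup_year >= 2019

Execution result:
name | signup_year
David Miller | 2024
Sam Johnson | 2020
Henry Brown | 2024
Tina Smith | 2019
Tina Davis | 2023
Ivy Wilson | 2021
David Jones | 2023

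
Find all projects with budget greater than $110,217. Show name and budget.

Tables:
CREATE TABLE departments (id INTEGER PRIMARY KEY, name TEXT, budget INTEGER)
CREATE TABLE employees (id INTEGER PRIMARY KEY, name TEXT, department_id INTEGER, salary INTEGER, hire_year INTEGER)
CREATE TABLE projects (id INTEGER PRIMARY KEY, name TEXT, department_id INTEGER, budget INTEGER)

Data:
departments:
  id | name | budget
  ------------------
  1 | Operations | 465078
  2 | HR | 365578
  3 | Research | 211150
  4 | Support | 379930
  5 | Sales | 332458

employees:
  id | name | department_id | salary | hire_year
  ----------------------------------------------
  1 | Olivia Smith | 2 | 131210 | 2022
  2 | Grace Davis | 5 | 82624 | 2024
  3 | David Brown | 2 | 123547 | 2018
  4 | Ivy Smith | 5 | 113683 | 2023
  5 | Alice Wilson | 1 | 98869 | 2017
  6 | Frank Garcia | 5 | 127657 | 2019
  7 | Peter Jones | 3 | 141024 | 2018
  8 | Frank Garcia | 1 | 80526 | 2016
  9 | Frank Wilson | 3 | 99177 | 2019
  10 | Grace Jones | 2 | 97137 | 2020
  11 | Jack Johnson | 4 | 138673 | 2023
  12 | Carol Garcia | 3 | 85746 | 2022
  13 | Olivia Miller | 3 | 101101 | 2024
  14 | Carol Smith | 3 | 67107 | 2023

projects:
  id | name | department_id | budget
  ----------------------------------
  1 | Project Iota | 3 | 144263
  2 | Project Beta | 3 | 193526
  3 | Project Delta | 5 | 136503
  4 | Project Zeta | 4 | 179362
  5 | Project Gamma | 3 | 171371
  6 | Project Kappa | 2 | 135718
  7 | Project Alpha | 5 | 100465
SELECT name, budget FROM projects WHERE budget > 110217

Execution result:
name | budget
Project Iota | 144263
Project Beta | 193526
Project Delta | 136503
Project Zeta | 179362
Project Gamma | 171371
Project Kappa | 135718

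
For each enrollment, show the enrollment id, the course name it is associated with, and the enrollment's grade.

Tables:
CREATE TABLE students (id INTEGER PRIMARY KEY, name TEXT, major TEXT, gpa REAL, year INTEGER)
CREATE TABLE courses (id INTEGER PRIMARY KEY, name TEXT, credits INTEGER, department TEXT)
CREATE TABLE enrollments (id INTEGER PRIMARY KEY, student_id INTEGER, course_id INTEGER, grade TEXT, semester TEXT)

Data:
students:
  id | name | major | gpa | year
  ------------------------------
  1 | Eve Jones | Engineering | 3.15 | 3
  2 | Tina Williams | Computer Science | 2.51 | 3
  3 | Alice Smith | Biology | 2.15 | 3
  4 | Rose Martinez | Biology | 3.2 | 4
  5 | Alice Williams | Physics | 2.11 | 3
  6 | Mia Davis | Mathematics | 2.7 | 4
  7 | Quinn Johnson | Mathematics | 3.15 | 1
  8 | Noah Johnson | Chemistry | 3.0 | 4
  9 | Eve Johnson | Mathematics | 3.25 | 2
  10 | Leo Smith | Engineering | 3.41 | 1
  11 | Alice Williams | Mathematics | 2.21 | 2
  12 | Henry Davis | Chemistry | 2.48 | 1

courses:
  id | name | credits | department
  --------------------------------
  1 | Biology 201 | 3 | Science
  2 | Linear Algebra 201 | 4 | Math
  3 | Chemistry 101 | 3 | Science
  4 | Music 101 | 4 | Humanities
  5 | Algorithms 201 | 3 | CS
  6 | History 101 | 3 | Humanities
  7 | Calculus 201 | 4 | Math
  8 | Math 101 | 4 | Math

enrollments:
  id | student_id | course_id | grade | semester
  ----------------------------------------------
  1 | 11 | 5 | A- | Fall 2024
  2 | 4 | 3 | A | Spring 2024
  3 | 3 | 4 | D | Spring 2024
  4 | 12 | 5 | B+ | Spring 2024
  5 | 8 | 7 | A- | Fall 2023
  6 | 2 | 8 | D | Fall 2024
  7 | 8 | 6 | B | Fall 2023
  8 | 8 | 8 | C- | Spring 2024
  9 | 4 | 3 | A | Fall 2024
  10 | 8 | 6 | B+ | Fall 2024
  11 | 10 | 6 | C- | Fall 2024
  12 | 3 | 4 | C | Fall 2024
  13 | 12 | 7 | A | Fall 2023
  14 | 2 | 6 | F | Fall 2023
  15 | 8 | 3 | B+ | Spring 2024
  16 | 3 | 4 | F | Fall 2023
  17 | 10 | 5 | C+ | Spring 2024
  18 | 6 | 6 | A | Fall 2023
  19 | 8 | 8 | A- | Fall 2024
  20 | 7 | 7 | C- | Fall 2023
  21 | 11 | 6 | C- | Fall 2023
SELECT c.id, p.name AS course, c.grade FROM enrollments c JOIN courses p ON c.course_id = p.id

Execution result:
id | course | grade
1 | Algorithms 201 | A-
2 | Chemistry 101 | A
3 | Music 101 | D
4 | Algorithms 201 | B+
5 | Calculus 201 | A-
6 | Math 101 | D
7 | History 101 | B
8 | Math 101 | C-
9 | Chemistry 101 | A
10 | History 101 | B+
11 | History 101 | C-
12 | Music 101 | C
13 | Calculus 201 | A
14 | History 101 | F
15 | Chemistry 101 | B+
16 | Music 101 | F
17 | Algorithms 201 | C+
18 | History 101 | A
19 | Math 101 | A-
20 | Calculus 201 | C-
21 | History 101 | C-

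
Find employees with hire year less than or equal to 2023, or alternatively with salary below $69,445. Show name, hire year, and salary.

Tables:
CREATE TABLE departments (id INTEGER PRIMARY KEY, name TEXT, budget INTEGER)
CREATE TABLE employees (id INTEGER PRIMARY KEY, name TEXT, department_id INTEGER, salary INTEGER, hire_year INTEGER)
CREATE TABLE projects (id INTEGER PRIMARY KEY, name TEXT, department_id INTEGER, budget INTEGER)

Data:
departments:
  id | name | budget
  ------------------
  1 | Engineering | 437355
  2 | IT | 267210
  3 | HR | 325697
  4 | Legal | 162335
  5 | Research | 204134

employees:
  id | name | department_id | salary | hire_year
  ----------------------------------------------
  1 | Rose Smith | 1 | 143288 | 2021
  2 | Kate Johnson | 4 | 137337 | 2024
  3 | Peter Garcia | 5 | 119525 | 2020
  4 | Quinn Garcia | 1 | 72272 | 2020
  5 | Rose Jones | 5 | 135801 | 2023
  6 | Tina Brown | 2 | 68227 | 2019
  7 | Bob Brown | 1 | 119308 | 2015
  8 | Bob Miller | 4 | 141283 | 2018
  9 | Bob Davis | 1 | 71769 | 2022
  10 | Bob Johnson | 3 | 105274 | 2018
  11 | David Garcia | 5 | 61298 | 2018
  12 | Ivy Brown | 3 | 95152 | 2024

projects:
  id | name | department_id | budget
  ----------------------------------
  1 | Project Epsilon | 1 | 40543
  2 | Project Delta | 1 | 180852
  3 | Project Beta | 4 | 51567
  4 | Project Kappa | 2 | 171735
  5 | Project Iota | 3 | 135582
SELECT name, hire_year, salary FROM employees WHERE hire_year <= 2023 OR salary < 69445

Execution result:
name | hire_year | salary
Rose Smith | 2021 | 143288
Peter Garcia | 2020 | 119525
Quinn Garcia | 2020 | 72272
Rose Jones | 2023 | 135801
Tina Brown | 2019 | 68227
Bob Brown | 2015 | 119308
Bob Miller | 2018 | 141283
Bob Davis | 2022 | 71769
Bob Johnson | 2018 | 105274
David Garcia | 2018 | 61298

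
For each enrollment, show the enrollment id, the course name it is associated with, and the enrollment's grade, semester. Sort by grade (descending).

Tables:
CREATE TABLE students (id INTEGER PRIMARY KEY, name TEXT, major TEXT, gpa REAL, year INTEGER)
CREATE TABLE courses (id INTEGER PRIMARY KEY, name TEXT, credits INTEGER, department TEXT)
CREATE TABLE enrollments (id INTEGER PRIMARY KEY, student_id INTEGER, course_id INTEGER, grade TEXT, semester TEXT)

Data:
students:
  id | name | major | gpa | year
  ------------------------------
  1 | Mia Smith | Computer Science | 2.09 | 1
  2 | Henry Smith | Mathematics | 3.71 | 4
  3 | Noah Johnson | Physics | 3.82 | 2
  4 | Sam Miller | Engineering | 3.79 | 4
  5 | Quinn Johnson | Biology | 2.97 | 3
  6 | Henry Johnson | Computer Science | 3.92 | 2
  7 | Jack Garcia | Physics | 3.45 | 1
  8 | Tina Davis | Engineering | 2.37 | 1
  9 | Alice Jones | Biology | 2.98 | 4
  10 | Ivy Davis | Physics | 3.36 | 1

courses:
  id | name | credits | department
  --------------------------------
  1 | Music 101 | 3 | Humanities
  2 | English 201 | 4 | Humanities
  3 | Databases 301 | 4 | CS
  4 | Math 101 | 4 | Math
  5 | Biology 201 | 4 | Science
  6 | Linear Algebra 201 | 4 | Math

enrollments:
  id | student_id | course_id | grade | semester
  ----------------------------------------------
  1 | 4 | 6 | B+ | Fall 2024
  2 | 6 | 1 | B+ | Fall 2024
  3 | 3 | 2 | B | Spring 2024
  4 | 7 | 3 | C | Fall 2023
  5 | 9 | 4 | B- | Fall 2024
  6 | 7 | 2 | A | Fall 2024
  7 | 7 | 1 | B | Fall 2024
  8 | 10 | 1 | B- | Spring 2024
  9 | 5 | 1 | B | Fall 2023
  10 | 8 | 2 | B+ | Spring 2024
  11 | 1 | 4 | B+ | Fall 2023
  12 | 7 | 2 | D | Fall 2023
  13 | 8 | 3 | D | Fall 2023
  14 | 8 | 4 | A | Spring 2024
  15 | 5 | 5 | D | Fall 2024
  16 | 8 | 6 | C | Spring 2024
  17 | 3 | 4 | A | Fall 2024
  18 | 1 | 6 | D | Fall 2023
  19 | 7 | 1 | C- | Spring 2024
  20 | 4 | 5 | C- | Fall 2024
SELECT c.id, p.name AS course, c.grade, c.semester FROM enrollments c JOIN courses p ON c.course_id = p.id ORDER BY c.grade DESC

Execution result:
id | course | grade | semester
12 | English 201 | D | Fall 2023
13 | Databases 301 | D | Fall 2023
15 | Biology 201 | D | Fall 2024
18 | Linear Algebra 201 | D | Fall 2023
19 | Music 101 | C- | Spring 2024
20 | Biology 201 | C- | Fall 2024
4 | Databases 301 | C | Fall 2023
16 | Linear Algebra 201 | C | Spring 2024
5 | Math 101 | B- | Fall 2024
8 | Music 101 | B- | Spring 2024
1 | Linear Algebra 201 | B+ | Fall 2024
2 | Music 101 | B+ | Fall 2024
10 | English 201 | B+ | Spring 2024
11 | Math 101 | B+ | Fall 2023
3 | English 201 | B | Spring 2024
7 | Music 101 | B | Fall 2024
9 | Music 101 | B | Fall 2023
6 | English 201 | A | Fall 2024
14 | Math 101 | A | Spring 2024
17 | Math 101 | A | Fall 2024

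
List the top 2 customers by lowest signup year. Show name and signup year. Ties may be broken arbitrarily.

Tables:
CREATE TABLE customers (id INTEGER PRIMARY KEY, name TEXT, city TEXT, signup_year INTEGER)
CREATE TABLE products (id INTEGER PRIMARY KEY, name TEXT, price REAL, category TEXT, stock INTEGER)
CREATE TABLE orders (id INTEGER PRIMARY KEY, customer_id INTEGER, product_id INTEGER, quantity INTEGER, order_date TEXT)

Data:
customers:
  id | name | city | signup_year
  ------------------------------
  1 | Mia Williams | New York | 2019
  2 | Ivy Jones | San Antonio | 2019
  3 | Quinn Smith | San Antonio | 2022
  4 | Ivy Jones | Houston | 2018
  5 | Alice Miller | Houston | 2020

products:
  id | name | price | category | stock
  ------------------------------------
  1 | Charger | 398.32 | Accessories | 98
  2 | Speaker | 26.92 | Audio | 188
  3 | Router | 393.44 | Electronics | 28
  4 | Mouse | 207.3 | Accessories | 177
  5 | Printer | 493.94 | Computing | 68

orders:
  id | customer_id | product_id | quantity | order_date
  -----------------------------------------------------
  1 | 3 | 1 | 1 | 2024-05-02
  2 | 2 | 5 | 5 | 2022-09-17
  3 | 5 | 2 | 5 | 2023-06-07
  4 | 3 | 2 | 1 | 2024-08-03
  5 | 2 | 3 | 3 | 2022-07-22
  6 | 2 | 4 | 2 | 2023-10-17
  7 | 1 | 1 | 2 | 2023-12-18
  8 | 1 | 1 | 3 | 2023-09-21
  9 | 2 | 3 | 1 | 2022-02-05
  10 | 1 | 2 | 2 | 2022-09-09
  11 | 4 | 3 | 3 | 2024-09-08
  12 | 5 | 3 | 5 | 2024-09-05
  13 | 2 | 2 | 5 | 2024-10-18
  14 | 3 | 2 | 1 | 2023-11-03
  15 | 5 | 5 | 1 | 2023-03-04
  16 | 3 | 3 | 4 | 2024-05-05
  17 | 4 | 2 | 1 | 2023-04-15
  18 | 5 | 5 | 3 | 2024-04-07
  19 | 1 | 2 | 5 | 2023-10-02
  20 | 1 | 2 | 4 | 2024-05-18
SELECT name, signup_year FROM customers ORDER BY signup_year ASC LIMIT 2

Execution result:
name | signup_year
Ivy Jones | 2018
Mia Williams | 2019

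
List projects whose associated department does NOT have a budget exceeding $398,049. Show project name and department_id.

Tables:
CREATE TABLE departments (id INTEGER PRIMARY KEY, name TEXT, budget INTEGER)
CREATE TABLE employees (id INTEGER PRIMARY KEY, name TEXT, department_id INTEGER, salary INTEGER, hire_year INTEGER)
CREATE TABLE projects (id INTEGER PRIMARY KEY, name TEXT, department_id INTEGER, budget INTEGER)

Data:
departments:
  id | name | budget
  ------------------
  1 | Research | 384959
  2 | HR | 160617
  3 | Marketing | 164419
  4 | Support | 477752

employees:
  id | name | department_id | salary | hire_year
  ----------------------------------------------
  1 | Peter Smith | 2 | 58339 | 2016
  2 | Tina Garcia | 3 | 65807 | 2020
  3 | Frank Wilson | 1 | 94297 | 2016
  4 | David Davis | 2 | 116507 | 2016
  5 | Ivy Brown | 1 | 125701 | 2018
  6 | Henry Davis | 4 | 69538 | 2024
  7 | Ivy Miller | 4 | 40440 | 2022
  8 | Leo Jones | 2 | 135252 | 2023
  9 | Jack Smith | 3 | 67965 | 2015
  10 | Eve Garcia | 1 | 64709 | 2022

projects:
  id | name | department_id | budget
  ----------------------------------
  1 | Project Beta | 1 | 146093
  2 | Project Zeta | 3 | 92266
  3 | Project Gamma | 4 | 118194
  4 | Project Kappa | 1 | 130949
SELECT name, department_id FROM projects WHERE department_id NOT IN (SELECT id FROM departments WHERE budget > 398049)

Execution result:
name | department_id
Project Beta | 1
Project Zeta | 3
Project Kappa | 1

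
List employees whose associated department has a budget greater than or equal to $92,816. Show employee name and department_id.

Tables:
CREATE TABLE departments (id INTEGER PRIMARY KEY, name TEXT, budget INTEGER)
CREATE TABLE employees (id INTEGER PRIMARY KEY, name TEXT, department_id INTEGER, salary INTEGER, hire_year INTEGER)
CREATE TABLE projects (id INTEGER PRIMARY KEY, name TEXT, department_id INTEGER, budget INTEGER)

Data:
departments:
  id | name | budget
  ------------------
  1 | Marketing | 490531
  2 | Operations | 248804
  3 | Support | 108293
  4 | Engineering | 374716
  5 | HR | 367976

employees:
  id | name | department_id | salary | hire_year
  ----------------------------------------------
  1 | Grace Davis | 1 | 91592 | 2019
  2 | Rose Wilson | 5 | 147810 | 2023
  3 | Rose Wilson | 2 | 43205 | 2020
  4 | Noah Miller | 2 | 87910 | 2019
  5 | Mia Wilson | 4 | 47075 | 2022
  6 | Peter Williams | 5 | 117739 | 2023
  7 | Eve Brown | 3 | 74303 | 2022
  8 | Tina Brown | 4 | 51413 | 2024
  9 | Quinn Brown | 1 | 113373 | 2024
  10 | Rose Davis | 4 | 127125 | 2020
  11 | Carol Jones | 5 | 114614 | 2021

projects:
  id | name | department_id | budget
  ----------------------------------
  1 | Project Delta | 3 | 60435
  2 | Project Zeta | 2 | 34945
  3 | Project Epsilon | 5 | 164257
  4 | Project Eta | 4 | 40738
SELECT name, department_id FROM employees WHERE department_id IN (SELECT id FROM departments WHERE budget >= 92816)

Execution result:
name | department_id
Grace Davis | 1
Rose Wilson | 5
Rose Wilson | 2
Noah Miller | 2
Mia Wilson | 4
Peter Williams | 5
Eve Brown | 3
Tina Brown | 4
Quinn Brown | 1
Rose Davis | 4
Carol Jones | 5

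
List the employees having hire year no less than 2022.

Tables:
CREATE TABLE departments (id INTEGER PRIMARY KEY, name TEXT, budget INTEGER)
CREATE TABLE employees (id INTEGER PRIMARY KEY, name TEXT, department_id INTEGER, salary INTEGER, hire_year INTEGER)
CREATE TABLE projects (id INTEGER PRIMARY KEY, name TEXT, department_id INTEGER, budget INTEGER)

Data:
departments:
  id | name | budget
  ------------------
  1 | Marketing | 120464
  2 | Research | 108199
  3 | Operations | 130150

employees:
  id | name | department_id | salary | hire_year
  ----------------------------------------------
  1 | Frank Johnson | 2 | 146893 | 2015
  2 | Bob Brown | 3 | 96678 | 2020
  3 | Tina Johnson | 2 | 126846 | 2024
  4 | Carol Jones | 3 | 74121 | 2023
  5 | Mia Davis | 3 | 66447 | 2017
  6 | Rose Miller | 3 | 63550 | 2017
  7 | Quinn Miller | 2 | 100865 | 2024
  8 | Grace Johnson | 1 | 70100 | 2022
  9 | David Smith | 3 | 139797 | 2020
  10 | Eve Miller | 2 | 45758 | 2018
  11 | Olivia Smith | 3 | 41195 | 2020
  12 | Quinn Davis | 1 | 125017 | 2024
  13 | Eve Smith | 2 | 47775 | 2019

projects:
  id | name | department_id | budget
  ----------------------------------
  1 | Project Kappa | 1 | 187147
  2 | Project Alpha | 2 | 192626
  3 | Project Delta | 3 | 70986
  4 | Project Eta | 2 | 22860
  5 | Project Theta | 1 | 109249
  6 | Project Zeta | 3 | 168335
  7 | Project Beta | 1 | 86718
SELECT name, hire_year FROM employees WHERE hire_year >= 2022

Execution result:
name | hire_year
Tina Johnson | 2024
Carol Jones | 2023
Quinn Miller | 2024
Grace Johnson | 2022
Quinn Davis | 2024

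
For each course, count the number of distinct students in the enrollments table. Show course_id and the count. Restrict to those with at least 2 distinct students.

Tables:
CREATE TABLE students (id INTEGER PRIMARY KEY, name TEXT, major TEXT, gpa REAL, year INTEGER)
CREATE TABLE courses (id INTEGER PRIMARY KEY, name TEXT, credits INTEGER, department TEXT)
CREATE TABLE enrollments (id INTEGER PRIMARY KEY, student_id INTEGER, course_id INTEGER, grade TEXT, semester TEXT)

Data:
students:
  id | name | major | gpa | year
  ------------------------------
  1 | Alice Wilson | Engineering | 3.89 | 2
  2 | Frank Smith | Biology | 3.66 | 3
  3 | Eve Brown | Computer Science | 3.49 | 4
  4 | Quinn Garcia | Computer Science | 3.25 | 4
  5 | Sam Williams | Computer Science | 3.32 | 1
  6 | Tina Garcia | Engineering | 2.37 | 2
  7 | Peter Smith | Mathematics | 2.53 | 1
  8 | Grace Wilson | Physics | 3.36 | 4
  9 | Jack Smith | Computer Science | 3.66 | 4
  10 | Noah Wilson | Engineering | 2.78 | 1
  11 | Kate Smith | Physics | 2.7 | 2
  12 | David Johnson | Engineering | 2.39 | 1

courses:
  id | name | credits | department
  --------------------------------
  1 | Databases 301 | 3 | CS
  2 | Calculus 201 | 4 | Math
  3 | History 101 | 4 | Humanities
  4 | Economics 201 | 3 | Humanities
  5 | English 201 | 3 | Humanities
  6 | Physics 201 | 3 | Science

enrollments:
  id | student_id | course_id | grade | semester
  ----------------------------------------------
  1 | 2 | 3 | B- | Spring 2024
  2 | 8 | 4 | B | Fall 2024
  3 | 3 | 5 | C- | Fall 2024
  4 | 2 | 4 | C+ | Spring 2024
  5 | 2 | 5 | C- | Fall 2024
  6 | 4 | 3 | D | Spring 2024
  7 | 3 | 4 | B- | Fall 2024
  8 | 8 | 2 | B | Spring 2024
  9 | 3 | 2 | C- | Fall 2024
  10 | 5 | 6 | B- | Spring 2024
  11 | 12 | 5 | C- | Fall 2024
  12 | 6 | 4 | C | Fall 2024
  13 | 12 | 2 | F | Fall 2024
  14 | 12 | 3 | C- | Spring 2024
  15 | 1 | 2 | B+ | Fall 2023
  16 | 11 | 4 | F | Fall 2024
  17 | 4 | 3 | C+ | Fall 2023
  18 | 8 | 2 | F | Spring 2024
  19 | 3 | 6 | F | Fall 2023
SELECT course_id, COUNT(DISTINCT student_id) AS distinct_student_count FROM enrollments GROUP BY course_id HAVING COUNT(DISTINCT student_id) >= 2

Execution result:
course_id | distinct_student_count
2 | 4
3 | 3
4 | 5
5 | 3
6 | 2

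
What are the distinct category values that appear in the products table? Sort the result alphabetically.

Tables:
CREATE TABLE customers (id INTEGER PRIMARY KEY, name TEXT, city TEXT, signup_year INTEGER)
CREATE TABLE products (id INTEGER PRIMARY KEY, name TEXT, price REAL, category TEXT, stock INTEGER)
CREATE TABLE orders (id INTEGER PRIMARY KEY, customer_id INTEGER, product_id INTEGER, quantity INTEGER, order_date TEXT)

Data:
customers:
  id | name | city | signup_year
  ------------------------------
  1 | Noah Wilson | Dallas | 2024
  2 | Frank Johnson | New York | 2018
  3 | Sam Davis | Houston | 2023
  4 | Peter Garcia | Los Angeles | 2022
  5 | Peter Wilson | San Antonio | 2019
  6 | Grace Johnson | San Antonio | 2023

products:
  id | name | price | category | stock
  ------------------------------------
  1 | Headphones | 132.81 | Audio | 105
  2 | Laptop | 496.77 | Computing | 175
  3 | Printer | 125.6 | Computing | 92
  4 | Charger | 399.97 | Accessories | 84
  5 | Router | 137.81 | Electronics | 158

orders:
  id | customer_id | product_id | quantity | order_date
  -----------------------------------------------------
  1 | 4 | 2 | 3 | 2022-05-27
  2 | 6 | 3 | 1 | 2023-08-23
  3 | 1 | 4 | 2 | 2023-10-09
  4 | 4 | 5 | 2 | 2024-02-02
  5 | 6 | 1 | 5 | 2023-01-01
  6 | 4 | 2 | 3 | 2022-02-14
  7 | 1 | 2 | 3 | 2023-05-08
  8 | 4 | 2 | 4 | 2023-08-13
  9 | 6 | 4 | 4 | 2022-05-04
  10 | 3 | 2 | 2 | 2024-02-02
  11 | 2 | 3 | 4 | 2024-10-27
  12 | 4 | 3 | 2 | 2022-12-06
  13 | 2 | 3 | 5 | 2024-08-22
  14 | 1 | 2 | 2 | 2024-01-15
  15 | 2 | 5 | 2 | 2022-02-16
SELECT DISTINCT category FROM products ORDER BY category

Execution result:
category
Accessories
Audio
Computing
Electronics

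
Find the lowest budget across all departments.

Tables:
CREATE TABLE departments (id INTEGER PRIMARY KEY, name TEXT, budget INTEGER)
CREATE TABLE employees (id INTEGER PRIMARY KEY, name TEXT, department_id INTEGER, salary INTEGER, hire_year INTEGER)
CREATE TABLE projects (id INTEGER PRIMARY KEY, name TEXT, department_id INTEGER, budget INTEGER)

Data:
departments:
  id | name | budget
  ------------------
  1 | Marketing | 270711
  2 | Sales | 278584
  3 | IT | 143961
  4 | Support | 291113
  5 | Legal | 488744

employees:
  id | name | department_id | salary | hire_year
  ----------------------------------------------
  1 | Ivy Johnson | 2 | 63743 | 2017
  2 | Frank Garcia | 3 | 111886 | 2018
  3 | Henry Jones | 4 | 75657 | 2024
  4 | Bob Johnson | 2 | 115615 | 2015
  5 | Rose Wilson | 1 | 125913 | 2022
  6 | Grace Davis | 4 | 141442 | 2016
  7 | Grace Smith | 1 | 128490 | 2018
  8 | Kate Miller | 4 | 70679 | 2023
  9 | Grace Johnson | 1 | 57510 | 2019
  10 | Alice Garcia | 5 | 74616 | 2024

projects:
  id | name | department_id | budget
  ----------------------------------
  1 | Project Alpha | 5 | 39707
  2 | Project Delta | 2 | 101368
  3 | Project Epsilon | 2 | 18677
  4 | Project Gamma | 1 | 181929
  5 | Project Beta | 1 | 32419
SELECT MIN(budget) FROM departments

Execution result:
143961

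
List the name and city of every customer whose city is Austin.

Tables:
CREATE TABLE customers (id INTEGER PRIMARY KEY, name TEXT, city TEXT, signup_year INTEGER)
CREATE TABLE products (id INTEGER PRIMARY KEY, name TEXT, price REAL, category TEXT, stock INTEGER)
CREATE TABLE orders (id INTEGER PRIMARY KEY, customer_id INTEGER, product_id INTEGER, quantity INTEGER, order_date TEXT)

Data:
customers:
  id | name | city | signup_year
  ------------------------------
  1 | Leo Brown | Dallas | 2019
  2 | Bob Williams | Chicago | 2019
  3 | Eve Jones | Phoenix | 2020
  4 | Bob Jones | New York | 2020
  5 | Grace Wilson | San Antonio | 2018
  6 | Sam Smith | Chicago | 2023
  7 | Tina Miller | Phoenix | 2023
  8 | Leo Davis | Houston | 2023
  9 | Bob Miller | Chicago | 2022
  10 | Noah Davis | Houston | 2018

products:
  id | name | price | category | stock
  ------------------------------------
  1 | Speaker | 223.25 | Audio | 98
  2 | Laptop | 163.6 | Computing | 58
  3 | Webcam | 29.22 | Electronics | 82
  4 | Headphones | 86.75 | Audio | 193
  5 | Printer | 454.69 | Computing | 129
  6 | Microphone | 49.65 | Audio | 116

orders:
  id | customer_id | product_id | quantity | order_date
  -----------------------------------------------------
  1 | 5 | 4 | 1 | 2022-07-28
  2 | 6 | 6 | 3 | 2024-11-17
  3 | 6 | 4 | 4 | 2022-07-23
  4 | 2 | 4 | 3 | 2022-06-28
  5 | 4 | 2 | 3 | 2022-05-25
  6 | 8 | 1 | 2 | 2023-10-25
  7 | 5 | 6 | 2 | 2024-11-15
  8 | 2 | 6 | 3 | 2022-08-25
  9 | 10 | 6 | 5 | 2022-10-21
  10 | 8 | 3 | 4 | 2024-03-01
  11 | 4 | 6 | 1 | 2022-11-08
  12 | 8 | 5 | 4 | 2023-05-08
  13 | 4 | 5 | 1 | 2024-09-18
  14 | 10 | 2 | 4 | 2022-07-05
SELECT name, city FROM customers WHERE city = 'Austin'

Execution result:
(no rows)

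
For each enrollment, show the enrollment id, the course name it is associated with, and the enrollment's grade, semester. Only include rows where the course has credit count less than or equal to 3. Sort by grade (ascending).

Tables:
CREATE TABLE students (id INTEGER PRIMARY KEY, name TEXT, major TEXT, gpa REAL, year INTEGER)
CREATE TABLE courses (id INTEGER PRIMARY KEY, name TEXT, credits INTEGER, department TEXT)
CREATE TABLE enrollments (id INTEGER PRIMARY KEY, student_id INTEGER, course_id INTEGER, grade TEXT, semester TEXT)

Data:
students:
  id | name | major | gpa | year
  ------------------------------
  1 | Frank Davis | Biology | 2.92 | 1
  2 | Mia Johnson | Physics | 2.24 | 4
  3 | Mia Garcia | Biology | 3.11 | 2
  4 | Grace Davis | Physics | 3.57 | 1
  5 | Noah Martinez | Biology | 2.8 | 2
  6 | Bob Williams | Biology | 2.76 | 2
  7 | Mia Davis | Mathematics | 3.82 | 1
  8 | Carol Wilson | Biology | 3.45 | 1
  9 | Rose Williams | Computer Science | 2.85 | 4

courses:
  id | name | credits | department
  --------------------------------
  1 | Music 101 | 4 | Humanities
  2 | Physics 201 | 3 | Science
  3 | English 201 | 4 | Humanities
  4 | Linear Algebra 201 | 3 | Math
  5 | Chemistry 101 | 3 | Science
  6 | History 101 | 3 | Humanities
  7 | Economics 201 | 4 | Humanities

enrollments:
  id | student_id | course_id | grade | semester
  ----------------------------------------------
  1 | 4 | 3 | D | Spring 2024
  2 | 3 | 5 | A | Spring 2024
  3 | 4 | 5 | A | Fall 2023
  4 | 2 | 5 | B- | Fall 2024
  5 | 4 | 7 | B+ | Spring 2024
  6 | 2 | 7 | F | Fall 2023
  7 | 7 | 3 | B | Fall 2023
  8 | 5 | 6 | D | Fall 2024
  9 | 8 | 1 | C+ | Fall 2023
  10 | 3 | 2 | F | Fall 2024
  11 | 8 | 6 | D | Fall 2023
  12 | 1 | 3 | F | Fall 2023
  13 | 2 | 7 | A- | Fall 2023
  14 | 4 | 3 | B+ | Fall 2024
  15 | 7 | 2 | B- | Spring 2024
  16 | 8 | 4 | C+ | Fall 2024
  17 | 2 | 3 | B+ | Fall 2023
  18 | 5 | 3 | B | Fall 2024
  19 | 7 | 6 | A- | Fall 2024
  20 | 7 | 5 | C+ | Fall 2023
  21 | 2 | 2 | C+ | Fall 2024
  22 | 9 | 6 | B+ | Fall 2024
SELECT c.id, p.name AS course, c.grade, c.semester FROM enrollments c JOIN courses p ON c.course_id = p.id WHERE p.credits <= 3 ORDER BY c.grade ASC

Execution result:
id | course | grade | semester
2 | Chemistry 101 | A | Spring 2024
3 | Chemistry 101 | A | Fall 2023
19 | History 101 | A- | Fall 2024
22 | History 101 | B+ | Fall 2024
4 | Chemistry 101 | B- | Fall 2024
15 | Physics 201 | B- | Spring 2024
16 | Linear Algebra 201 | C+ | Fall 2024
20 | Chemistry 101 | C+ | Fall 2023
21 | Physics 201 | C+ | Fall 2024
8 | History 101 | D | Fall 2024
11 | History 101 | D | Fall 2023
10 | Physics 201 | F | Fall 2024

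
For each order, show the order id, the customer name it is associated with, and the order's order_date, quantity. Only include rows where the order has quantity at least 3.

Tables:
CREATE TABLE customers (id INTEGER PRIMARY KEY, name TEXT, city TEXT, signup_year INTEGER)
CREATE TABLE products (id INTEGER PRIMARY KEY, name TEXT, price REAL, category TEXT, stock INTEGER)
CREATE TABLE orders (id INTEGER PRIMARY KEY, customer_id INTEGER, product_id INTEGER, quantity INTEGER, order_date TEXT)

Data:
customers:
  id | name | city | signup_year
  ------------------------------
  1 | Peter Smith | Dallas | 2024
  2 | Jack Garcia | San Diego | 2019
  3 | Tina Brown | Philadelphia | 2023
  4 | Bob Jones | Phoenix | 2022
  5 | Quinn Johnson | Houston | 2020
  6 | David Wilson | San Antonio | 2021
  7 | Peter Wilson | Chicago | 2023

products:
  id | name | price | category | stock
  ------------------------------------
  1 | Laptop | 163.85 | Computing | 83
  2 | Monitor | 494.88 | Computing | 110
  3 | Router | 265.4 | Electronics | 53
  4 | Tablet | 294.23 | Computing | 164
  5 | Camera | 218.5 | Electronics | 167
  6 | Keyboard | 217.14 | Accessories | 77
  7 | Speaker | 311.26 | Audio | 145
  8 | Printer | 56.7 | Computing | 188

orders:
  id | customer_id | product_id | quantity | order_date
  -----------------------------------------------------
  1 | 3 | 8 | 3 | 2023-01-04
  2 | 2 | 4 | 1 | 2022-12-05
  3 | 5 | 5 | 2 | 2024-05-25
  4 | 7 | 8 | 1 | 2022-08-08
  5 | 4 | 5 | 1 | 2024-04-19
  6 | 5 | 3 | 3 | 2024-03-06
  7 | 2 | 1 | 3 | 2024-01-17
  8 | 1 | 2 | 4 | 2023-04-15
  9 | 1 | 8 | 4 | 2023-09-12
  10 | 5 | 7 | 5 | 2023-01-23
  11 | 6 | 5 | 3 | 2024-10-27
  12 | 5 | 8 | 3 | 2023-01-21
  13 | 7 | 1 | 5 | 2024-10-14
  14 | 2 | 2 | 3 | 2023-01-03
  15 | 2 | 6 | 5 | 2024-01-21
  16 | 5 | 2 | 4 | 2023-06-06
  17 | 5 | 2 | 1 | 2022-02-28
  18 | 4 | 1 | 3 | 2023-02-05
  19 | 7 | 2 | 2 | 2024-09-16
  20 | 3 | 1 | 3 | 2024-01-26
SELECT c.id, p.name AS customer, c.order_date, c.quantity FROM orders c JOIN customers p ON c.customer_id = p.id WHERE c.quantity >= 3

Execution result:
id | customer | order_date | quantity
1 | Tina Brown | 2023-01-04 | 3
6 | Quinn Johnson | 2024-03-06 | 3
7 | Jack Garcia | 2024-01-17 | 3
8 | Peter Smith | 2023-04-15 | 4
9 | Peter Smith | 2023-09-12 | 4
10 | Quinn Johnson | 2023-01-23 | 5
11 | David Wilson | 2024-10-27 | 3
12 | Quinn Johnson | 2023-01-21 | 3
13 | Peter Wilson | 2024-10-14 | 5
14 | Jack Garcia | 2023-01-03 | 3
15 | Jack Garcia | 2024-01-21 | 5
16 | Quinn Johnson | 2023-06-06 | 4
18 | Bob Jones | 2023-02-05 | 3
20 | Tina Brown | 2024-01-26 | 3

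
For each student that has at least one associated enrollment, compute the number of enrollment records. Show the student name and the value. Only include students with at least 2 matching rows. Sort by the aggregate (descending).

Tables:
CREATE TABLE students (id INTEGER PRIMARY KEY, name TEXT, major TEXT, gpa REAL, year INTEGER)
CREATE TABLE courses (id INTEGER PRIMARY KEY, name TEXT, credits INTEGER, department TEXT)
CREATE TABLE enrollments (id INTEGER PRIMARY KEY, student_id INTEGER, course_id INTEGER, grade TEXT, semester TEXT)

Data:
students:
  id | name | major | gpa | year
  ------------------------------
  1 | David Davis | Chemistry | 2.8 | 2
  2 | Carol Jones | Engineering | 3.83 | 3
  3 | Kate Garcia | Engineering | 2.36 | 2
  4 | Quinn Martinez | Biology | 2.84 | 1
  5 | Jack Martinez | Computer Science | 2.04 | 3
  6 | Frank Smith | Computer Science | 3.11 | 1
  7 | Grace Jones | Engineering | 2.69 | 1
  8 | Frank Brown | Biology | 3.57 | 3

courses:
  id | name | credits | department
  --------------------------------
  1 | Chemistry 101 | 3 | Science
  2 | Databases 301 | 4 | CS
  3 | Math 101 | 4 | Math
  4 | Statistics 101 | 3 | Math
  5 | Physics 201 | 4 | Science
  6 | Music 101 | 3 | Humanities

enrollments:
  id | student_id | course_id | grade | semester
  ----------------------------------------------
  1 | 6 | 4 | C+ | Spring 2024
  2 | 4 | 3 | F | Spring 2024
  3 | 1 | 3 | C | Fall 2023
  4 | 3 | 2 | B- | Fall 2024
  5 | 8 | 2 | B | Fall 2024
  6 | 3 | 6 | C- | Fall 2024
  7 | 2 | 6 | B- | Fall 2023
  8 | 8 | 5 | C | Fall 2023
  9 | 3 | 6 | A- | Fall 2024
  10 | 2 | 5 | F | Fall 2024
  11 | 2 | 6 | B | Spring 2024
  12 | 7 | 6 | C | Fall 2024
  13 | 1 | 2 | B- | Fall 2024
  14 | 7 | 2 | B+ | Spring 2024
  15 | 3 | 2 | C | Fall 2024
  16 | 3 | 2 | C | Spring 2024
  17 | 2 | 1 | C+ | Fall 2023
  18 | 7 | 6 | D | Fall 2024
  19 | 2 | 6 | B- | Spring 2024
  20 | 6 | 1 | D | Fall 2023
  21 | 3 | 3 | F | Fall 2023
SELECT p.name, COUNT(*) AS n FROM enrollments c JOIN students p ON c.student_id = p.id GROUP BY p.id, p.name HAVING COUNT(*) >= 2 ORDER BY n DESC

Execution result:
name | n
Kate Garcia | 6
Carol Jones | 5
Grace Jones | 3
David Davis | 2
Frank Smith | 2
Frank Brown | 2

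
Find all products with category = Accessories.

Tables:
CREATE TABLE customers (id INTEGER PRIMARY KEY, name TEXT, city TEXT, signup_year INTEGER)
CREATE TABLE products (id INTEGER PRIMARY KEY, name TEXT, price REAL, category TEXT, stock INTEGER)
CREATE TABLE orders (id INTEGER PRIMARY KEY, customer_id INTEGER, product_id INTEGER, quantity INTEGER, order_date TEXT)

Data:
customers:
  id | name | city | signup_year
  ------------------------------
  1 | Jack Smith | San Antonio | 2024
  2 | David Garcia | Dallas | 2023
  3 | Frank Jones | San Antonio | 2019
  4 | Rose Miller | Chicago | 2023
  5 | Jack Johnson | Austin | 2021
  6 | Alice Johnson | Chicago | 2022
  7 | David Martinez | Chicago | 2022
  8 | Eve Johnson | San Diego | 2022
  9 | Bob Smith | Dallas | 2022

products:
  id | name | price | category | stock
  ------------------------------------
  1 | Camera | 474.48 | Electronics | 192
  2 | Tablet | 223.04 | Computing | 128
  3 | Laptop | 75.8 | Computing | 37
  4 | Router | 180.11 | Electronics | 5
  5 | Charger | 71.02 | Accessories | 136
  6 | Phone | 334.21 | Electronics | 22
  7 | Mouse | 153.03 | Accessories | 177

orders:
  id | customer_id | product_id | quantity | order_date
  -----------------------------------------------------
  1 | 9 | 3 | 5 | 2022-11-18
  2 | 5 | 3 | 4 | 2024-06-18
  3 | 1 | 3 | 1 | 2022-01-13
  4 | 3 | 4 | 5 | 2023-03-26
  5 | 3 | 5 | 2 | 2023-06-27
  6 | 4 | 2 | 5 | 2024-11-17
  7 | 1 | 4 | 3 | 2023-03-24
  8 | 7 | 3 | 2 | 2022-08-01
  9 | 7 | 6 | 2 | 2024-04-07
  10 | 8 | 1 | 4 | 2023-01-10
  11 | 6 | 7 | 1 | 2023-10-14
SELECT name, category FROM products WHERE category = 'Accessories'

Execution result:
name | category
Charger | Accessories
Mouse | Accessories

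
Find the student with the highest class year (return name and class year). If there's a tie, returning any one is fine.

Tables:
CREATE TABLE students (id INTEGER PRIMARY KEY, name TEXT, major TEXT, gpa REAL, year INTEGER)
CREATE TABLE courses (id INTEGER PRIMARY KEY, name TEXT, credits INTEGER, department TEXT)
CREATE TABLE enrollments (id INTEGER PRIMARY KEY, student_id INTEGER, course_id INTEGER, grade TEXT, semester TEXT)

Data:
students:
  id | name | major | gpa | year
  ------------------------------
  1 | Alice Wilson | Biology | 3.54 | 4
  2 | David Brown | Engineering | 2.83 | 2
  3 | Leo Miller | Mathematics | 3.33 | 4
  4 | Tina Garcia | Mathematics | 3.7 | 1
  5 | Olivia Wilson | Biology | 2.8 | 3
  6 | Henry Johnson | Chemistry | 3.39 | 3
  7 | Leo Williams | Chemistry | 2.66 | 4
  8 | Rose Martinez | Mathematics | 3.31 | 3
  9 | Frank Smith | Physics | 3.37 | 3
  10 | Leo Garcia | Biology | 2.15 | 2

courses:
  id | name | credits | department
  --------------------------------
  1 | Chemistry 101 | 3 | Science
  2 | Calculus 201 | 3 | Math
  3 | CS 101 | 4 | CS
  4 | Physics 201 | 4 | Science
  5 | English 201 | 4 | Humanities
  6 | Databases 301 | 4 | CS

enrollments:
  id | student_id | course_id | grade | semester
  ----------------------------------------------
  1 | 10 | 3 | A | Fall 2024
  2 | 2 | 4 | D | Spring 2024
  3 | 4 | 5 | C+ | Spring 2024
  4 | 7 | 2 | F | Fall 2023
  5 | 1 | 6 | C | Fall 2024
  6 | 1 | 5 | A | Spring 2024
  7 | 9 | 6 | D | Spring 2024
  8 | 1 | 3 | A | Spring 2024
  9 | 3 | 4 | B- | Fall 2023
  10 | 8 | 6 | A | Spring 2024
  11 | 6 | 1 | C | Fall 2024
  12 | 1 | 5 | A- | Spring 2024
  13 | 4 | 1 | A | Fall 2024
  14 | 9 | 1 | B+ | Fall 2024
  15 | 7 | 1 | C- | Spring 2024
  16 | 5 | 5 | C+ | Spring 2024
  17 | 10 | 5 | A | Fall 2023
SELECT name, year FROM students ORDER BY year DESC LIMIT 1

Execution result:
name | year
Alice Wilson | 4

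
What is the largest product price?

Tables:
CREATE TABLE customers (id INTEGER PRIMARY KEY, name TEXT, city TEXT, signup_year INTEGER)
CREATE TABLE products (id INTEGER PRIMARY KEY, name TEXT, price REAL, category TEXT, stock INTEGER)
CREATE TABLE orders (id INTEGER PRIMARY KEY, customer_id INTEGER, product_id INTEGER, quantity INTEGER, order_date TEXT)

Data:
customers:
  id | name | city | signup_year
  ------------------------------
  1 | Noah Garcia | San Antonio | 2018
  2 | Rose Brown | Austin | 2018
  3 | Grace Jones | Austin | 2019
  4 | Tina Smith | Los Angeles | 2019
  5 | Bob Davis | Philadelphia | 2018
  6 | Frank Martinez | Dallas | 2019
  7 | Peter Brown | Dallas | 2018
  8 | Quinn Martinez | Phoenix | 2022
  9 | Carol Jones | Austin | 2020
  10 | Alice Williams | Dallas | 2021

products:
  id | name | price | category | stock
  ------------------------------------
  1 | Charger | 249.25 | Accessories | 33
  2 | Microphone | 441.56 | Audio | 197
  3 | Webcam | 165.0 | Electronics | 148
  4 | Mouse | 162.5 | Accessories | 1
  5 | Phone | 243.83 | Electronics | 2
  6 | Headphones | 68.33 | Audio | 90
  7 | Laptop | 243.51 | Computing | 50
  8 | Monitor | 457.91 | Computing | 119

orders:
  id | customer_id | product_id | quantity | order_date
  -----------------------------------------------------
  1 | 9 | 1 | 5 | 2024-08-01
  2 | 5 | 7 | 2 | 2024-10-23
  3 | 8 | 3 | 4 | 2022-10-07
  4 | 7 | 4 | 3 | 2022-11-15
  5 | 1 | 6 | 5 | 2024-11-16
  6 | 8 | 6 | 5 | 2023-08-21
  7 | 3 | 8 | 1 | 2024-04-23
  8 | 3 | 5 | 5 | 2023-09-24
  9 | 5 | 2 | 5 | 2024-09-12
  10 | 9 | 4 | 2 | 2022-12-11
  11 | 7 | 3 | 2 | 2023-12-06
SELECT MAX(price) FROM products

Execution result:
457.91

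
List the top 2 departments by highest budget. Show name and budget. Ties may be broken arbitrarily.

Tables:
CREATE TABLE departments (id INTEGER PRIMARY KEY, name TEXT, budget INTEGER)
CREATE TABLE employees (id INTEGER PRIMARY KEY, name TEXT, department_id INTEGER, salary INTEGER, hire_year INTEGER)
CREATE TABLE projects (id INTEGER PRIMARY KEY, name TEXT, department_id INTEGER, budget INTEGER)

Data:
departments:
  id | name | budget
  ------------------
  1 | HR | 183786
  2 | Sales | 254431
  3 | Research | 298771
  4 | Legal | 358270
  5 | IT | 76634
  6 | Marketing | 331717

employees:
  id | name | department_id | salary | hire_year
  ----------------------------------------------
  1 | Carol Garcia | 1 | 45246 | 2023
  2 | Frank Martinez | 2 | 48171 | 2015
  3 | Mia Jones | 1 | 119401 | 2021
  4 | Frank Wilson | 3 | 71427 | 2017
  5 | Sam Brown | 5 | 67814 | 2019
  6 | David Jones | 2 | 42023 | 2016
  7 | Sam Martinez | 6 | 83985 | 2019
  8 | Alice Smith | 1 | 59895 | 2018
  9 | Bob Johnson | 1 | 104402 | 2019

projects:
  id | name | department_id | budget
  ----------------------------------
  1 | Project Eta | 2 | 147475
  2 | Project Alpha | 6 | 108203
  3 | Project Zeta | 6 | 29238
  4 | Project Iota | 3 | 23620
SELECT name, budget FROM departments ORDER BY budget DESC LIMIT 2

Execution result:
name | budget
Legal | 358270
Marketing | 331717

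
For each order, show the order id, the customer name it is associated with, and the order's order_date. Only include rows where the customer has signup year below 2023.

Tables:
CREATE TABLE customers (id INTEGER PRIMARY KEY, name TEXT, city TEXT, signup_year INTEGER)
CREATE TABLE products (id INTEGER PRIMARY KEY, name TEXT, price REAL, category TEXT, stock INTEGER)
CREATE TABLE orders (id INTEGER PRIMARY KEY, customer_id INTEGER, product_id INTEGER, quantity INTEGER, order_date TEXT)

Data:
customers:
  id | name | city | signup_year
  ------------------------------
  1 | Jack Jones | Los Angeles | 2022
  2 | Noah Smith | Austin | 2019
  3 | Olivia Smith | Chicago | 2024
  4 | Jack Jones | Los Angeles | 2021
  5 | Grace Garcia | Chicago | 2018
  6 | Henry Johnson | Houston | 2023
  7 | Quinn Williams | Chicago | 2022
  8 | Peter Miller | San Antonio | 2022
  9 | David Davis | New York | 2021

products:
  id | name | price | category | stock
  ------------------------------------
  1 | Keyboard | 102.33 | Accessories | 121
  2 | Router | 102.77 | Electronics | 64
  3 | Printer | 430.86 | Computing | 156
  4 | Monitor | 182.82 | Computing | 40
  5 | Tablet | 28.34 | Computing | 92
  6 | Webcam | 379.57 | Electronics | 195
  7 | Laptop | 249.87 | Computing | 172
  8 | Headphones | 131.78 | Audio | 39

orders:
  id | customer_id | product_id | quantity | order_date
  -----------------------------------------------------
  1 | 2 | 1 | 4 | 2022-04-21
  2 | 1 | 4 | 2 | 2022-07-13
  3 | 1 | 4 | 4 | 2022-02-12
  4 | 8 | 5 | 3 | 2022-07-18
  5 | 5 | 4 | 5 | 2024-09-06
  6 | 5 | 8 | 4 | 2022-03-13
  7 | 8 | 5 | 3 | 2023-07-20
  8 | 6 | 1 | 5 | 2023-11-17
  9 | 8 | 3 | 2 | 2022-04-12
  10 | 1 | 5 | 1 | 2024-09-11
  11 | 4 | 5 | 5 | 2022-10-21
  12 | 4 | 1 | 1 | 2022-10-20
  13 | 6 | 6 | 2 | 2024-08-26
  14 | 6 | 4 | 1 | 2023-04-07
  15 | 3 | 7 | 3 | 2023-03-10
SELECT c.id, p.name AS customer, c.order_date FROM orders c JOIN customers p ON c.customer_id = p.id WHERE p.signup_year < 2023

Execution result:
id | customer | order_date
1 | Noah Smith | 2022-04-21
2 | Jack Jones | 2022-07-13
3 | Jack Jones | 2022-02-12
4 | Peter Miller | 2022-07-18
5 | Grace Garcia | 2024-09-06
6 | Grace Garcia | 2022-03-13
7 | Peter Miller | 2023-07-20
9 | Peter Miller | 2022-04-12
10 | Jack Jones | 2024-09-11
11 | Jack Jones | 2022-10-21
12 | Jack Jones | 2022-10-20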